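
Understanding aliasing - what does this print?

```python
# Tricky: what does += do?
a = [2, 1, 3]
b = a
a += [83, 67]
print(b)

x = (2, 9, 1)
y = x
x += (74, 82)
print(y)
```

Key concept: += behavior differs for mutable vs immutable.
Step by step:
`a = [2, 1, 3]` → a = [2, 1, 3]
`b = a` → b = [2, 1, 3] (same object as a)
`a += [83, 67]` → a = [2, 1, 3, 83, 67] (same object as b); b = [2, 1, 3, 83, 67] (same object as a)
`print(b)` → prints [2, 1, 3, 83, 67]
`x = (2, 9, 1)` → x = (2, 9, 1)
`y = x` → y = (2, 9, 1)
`x += (74, 82)` → x = (2, 9, 1, 74, 82)
`print(y)` → prints (2, 9, 1)

Answer:
[2, 1, 3, 83, 67]
(2, 9, 1)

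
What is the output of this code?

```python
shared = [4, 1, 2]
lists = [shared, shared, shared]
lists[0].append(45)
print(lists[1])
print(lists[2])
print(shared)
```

Key concept: list of same reference.
Step by step:
`shared = [4, 1, 2]` → shared = [4, 1, 2]
`lists = [shared, shared, shared]` → lists = [[4, 1, 2], [4, 1, 2], [4, 1, 2]]
`lists[0].append(45)` → shared = [4, 1, 2, 45]; lists = [[4, 1, 2, 45], [4, 1, 2, 45], [4, 1, 2, 45]]
`print(lists[1])` → prints [4, 1, 2, 45]
`print(lists[2])` → prints [4, 1, 2, 45]
`print(shared)` → prints [4, 1, 2, 45]

Answer:
[4, 1, 2, 45]
[4, 1, 2, 45]
[4, 1, 2, 45]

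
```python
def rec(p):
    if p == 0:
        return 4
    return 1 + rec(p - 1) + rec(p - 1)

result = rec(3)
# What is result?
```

rec(p) = 1 + 2·rec(p-1), rec(0)=4. Closed form: (4+1)·2^3 - 1 = 39.

Answer: 39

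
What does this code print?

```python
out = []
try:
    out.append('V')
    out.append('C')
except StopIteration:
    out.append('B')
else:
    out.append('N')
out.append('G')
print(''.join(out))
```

Execution trace: 'V' (try body) → 'C' (try body, no exception) → 'N' (else) → 'G' (after the try/except). Output: VCNG

Answer: VCNG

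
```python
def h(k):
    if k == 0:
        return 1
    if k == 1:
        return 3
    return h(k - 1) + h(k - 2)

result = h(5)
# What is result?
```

Build up from base cases: h(0)=1, h(1)=3, h(2)=4, h(3)=7, h(4)=11, h(5)=18

Answer: 18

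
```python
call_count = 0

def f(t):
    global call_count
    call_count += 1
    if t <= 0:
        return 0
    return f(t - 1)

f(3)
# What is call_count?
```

Linear recursion stepping by 1: 4 calls from t=3 down to ≤0.

Answer: 4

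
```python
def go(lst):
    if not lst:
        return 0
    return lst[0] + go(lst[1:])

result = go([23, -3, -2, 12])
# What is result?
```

23 + (-3) + (-2) + 12 + 0 = 30

Answer: 30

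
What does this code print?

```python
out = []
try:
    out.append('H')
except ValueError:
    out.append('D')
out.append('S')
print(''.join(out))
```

Execution trace: 'H' (try body, no exception) → 'S' (after the try/except). Output: HS

Answer: HS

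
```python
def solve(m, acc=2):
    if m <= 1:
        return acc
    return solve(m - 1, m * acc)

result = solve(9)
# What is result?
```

Accumulator trace (n, acc): (9, 2) -> (8, 18) -> (7, 144) -> (6, 1008) -> (5, 6048) -> (4, 30240) -> (3, 120960) -> (2, 362880) -> (1, 725760) -> return 725760

Answer: 725760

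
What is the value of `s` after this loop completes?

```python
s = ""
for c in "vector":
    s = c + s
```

Reverse 'vector'
`s` takes the values: "" → "v" → "ev" → "cev" → "tcev" → "otcev" → "rotcev"

Answer: "rotcev"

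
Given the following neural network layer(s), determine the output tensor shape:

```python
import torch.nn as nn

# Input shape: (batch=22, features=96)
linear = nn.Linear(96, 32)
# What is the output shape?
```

Input: (22, 96) -> Output: (22, 32)

Answer: (22, 32)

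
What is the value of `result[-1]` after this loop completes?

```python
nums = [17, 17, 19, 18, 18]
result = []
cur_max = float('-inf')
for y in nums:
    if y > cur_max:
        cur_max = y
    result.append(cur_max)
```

Running max ends at 19
`result` takes the values: [] → [17] → [17, 17] → [17, 17, 19] → [17, 17, 19, 19] → [17, 17, 19, 19, 19]
So `result[-1]` = 19

Answer: 19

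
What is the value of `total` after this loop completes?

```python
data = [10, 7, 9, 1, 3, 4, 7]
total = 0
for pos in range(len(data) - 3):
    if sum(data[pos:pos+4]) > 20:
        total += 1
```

Count windows with sum > 20
`total` takes the values: 0 → 1

Answer: 1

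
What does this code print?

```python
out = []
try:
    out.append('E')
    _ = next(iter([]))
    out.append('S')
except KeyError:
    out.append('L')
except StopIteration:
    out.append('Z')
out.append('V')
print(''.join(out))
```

Execution trace: 'E' (try body) → 'Z' (except StopIteration) → 'V' (after the try/except). Output: EZV

Answer: EZV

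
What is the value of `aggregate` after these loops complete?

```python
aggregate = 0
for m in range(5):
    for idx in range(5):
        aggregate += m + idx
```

Sum of all m+idx for m,idx in 5x5
`aggregate` takes the values: 0 → 1 → 3 → 6 → 10 → 11 → 13 → 16 → 20 → 25 → 27 → 30 → 34 → 39 → 45 → 48 → 52 → 57 → 63 → 70 → 74 → 79 → 85 → 92 → 100

Answer: 100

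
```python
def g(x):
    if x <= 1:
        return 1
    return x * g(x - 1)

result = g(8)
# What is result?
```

g(8) = 8 * 7 * 6 * 5 * 4 * 3 * 2 * 1 = 40320

Answer: 40320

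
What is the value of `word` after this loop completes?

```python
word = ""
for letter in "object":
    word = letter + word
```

Reverse 'object'
`word` takes the values: "" → "o" → "bo" → "jbo" → "ejbo" → "cejbo" → "tcejbo"

Answer: "tcejbo"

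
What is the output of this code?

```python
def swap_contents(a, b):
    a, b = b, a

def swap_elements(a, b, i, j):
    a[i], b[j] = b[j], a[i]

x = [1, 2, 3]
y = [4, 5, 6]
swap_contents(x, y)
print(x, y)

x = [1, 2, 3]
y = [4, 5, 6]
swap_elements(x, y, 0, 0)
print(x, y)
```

Key concept: parameter rebinding vs mutation.
Step by step:
`x = [1, 2, 3]` → x = [1, 2, 3]
`y = [4, 5, 6]` → y = [4, 5, 6]
`swap_contents(x, y)` → no visible change to tracked variables
`print(x, y)` → prints [1, 2, 3] [4, 5, 6]
`x = [1, 2, 3]` → x = [1, 2, 3]
`y = [4, 5, 6]` → y = [4, 5, 6]
`swap_elements(x, y, 0, 0)` → x = [4, 2, 3]; y = [1, 5, 6]
`print(x, y)` → prints [4, 2, 3] [1, 5, 6]

Answer:
[1, 2, 3] [4, 5, 6]
[4, 2, 3] [1, 5, 6]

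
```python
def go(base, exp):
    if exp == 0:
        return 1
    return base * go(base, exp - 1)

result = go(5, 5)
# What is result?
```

go(5, 5) = 5 * 5 * 5 * 5 * 5 = 3125

Answer: 3125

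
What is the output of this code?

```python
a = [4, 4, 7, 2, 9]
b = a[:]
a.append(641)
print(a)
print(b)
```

Key concept: slice [:] creates copy.
Step by step:
`a = [4, 4, 7, 2, 9]` → a = [4, 4, 7, 2, 9]
`b = a[:]` → b = [4, 4, 7, 2, 9]
`a.append(641)` → a = [4, 4, 7, 2, 9, 641]
`print(a)` → prints [4, 4, 7, 2, 9, 641]
`print(b)` → prints [4, 4, 7, 2, 9]

Answer:
[4, 4, 7, 2, 9, 641]
[4, 4, 7, 2, 9]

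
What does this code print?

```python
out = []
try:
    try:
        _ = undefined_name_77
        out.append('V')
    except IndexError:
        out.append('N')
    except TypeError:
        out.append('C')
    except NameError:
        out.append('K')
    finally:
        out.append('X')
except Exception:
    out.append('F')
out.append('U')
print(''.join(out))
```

Execution trace: 'K' (inner except NameError) → 'X' (inner finally) → 'U' (after the try/except). Output: KXU

Answer: KXU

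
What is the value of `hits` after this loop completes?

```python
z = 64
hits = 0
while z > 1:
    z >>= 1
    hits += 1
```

Count right shifts until 1
`hits` takes the values: 0 → 1 → 2 → 3 → 4 → 5 → 6

Answer: 6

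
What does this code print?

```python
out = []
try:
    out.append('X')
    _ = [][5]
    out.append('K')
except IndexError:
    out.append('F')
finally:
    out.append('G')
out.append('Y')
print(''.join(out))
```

Execution trace: 'X' (try body) → 'F' (except IndexError) → 'G' (finally) → 'Y' (after the try/except). Output: XFGY

Answer: XFGY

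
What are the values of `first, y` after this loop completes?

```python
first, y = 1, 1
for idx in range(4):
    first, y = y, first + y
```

Fibonacci: after 4 iterations
`first, y` takes the values: (1, 1) → (1, 2) → (2, 3) → (3, 5) → (5, 8)

Answer: 5, 8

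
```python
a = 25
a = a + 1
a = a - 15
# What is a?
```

Trace:
`a = 25` → a = 25
`a = a + 1` → a = 26
`a = a - 15` → a = 11
So a = 11

Answer: 11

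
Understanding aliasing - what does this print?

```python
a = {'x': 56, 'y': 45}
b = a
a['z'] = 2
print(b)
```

Key concept: dict aliasing.
Step by step:
`a = {'x': 56, 'y': 45}` → a = {'x': 56, 'y': 45}
`b = a` → b = {'x': 56, 'y': 45} (same object as a)
`a['z'] = 2` → a = {'x': 56, 'y': 45, 'z': 2} (same object as b); b = {'x': 56, 'y': 45, 'z': 2} (same object as a)
`print(b)` → prints {'x': 56, 'y': 45, 'z': 2}

Answer: {'x': 56, 'y': 45, 'z': 2}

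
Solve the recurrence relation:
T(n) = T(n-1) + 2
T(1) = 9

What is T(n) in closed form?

Unrolling: T(n) = T(1) + 2·(n-1) = 9 + 2(n-1) = 2n + 7.

Answer: T(n) = 2n + 7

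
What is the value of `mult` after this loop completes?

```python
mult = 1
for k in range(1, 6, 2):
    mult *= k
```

Product of 1, 3, 5, ... up to 5
`mult` takes the values: 1 → 3 → 15

Answer: 15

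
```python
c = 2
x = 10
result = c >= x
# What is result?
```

Trace:
`c = 2` → c = 2
`x = 10` → x = 10
`result = c >= x` → result = False
So result = False

Answer: False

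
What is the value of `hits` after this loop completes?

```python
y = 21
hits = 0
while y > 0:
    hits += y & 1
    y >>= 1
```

Count set bits in 21 (binary: 0b10101)
`hits` takes the values: 0 → 1 → 2 → 3

Answer: 3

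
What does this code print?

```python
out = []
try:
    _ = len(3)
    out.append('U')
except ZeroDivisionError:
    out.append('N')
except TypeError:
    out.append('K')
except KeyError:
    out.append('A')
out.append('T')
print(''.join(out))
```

Execution trace: 'K' (except TypeError) → 'T' (after the try/except). Output: KT

Answer: KT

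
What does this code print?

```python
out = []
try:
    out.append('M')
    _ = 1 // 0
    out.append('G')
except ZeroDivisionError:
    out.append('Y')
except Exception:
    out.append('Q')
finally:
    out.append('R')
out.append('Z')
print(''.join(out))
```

Execution trace: 'M' (try body) → 'Y' (except ZeroDivisionError) → 'R' (finally) → 'Z' (after the try/except). Output: MYRZ

Answer: MYRZ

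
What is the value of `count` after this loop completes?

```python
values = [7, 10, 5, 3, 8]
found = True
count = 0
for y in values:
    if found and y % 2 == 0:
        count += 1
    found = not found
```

Count even values at even positions
`count` takes the values: 0 → 1

Answer: 1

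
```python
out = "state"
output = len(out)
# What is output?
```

Trace:
`out = "state"` → out = 'state'
`output = len(out)` → output = 5
So output = 5

Answer: 5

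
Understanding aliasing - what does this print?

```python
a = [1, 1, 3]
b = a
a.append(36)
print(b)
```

Key concept: basic list aliasing.
Step by step:
`a = [1, 1, 3]` → a = [1, 1, 3]
`b = a` → b = [1, 1, 3] (same object as a)
`a.append(36)` → a = [1, 1, 3, 36] (same object as b); b = [1, 1, 3, 36] (same object as a)
`print(b)` → prints [1, 1, 3, 36]

Answer: [1, 1, 3, 36]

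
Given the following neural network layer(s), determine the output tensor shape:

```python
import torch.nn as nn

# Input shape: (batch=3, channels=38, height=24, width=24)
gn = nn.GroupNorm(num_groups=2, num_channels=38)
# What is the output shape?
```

Input: (3, 38, 24, 24) -> Output: (3, 38, 24, 24)

Answer: (3, 38, 24, 24)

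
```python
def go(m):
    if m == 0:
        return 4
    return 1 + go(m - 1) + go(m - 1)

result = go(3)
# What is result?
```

go(m) = 1 + 2·go(m-1), go(0)=4. Closed form: (4+1)·2^3 - 1 = 39.

Answer: 39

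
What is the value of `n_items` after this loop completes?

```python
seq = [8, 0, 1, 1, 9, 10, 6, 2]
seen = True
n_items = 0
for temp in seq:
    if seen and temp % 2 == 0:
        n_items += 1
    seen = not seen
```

Count even values at even positions
`n_items` takes the values: 0 → 1 → 2

Answer: 2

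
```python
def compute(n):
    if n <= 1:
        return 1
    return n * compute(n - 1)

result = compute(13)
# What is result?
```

compute(13) = 13 * 12 * 11 * 10 * 9 * 8 * 7 * 6 * 5 * 4 * 3 * 2 * 1 = 6227020800

Answer: 6227020800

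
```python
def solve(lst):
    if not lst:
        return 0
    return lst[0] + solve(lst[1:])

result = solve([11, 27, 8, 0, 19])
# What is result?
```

11 + 27 + 8 + 0 + 19 + 0 = 65

Answer: 65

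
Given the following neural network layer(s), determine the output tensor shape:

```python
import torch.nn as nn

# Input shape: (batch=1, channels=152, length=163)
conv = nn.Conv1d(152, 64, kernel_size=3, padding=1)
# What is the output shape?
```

Input: (1, 152, 163) -> Output: (1, 64, 163)

Answer: (1, 64, 163)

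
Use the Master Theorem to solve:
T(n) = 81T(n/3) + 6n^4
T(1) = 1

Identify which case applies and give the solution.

a=81, b=3, f(n)=6n^4. log_3(81) = 4. Since c=4 = 4, Case 2 applies: T(n) = Θ(n^log_b(a) · log n) = O(n^4 log n).

Answer: O(n^4 log n) - Case 2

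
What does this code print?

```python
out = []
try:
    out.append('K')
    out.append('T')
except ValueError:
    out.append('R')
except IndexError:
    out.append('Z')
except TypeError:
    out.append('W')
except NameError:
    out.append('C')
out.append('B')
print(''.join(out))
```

Execution trace: 'K' (try body) → 'T' (try body, no exception) → 'B' (after the try/except). Output: KTB

Answer: KTB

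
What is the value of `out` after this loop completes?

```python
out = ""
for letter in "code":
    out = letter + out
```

Reverse 'code'
`out` takes the values: "" → "c" → "oc" → "doc" → "edoc"

Answer: "edoc"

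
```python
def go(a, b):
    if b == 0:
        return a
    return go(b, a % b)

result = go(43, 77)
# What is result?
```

go(43, 77) -> go(77, 43) -> go(43, 34) -> go(34, 9) -> go(9, 7) -> go(7, 2) -> go(2, 1) -> go(1, 0) -> 1

Answer: 1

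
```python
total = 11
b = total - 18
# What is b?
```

Trace:
`total = 11` → total = 11
`b = total - 18` → b = -7
So b = -7

Answer: -7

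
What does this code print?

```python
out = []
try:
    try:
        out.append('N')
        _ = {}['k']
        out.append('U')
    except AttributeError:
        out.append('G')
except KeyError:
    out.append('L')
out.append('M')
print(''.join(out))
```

Execution trace: 'N' (try body) → 'L' (outer except KeyError) → 'M' (after the try/except). Output: NLM

Answer: NLM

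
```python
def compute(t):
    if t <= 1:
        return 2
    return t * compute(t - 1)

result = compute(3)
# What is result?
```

compute(3) = 3 * 2 * 2 = 12

Answer: 12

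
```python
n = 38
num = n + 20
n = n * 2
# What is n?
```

Trace:
`n = 38` → n = 38
`num = n + 20` → num = 58
`n = n * 2` → n = 76
So n = 76

Answer: 76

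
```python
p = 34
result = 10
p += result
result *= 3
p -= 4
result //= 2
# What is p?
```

Trace:
`p = 34` → p = 34
`result = 10` → result = 10
`p += result` → p = 44
`result *= 3` → result = 30
`p -= 4` → p = 40
`result //= 2` → result = 15
So p = 40

Answer: 40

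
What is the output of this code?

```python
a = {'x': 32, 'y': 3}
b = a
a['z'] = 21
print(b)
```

Key concept: dict aliasing.
Step by step:
`a = {'x': 32, 'y': 3}` → a = {'x': 32, 'y': 3}
`b = a` → b = {'x': 32, 'y': 3} (same object as a)
`a['z'] = 21` → a = {'x': 32, 'y': 3, 'z': 21} (same object as b); b = {'x': 32, 'y': 3, 'z': 21} (same object as a)
`print(b)` → prints {'x': 32, 'y': 3, 'z': 21}

Answer: {'x': 32, 'y': 3, 'z': 21}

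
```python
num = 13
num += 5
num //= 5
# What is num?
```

Trace:
`num = 13` → num = 13
`num += 5` → num = 18
`num //= 5` → num = 3
So num = 3

Answer: 3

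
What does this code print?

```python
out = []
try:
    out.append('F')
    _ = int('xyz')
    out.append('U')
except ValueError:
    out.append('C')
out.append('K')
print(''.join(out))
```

Execution trace: 'F' (try body) → 'C' (except ValueError) → 'K' (after the try/except). Output: FCK

Answer: FCK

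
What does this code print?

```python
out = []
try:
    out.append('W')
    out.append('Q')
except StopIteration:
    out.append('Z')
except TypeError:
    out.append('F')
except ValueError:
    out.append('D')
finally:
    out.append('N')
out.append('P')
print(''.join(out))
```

Execution trace: 'W' (try body) → 'Q' (try body, no exception) → 'N' (finally) → 'P' (after the try/except). Output: WQNP

Answer: WQNP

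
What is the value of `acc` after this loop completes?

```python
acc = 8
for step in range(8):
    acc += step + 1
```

Start at 8, add 1 to 8 = 44
`acc` takes the values: 8 → 9 → 11 → 14 → 18 → 23 → 29 → 36 → 44

Answer: 44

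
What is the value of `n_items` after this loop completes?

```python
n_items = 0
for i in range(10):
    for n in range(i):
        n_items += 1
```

Triangle number: 0+1+2+...+9
`n_items` takes the values: 0 → 1 → 2 → 3 → 4 → 5 → 6 → 7 → 8 → 9 → 10 → 11 → 12 → 13 → 14 → 15 → 16 → 17 → 18 → 19 → 20 → 21 → 22 → 23 → 24 → 25 → 26 → 27 → 28 → 29 → … → 41 → 42 → 43 → 44 → 45

Answer: 45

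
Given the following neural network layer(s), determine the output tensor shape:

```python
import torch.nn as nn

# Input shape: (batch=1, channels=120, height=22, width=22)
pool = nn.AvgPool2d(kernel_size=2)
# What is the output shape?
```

Input: (1, 120, 22, 22) -> Output: (1, 120, 11, 11)

Answer: (1, 120, 11, 11)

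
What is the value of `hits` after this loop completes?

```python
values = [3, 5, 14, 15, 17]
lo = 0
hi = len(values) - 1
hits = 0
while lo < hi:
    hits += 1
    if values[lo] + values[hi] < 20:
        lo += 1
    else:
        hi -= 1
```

Steps to find pair summing to 20
`hits` takes the values: 0 → 1 → 2 → 3 → 4

Answer: 4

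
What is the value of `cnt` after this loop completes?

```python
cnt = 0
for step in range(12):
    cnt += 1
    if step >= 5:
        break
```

Loop breaks when step reaches 5, cnt is 6
`cnt` takes the values: 0 → 1 → 2 → 3 → 4 → 5 → 6

Answer: 6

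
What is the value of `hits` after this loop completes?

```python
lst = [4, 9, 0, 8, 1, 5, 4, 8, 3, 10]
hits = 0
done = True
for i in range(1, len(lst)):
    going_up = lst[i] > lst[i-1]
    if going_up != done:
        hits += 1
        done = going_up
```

Count direction changes in [4, 9, 0, 8, 1, 5, 4, 8, 3, 10]
`hits` takes the values: 0 → 1 → 2 → 3 → 4 → 5 → 6 → 7 → 8

Answer: 8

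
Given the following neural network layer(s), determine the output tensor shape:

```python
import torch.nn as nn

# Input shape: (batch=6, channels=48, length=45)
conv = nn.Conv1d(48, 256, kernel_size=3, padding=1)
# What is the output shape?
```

Input: (6, 48, 45) -> Output: (6, 256, 45)

Answer: (6, 256, 45)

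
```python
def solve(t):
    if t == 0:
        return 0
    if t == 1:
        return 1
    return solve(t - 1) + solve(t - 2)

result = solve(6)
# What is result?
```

Build up from base cases: solve(0)=0, solve(1)=1, solve(2)=1, solve(3)=2, solve(4)=3, solve(5)=5, solve(6)=8

Answer: 8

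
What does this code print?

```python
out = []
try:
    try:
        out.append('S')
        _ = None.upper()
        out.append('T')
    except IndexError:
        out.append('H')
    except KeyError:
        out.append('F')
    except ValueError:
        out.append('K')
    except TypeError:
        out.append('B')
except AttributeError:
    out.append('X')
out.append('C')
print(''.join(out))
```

Execution trace: 'S' (try body) → 'X' (outer except AttributeError) → 'C' (after the try/except). Output: SXC

Answer: SXC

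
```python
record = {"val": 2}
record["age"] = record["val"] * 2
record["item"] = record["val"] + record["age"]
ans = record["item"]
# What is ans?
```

Trace:
`record = {"val": 2}` → record = {'val': 2}
`record["age"] = record["val"] * 2` → record = {'val': 2, 'age': 4}
`record["item"] = record["val"] + record["age"]` → record = {'val': 2, 'age': 4, 'item': 6}
`ans = record["item"]` → ans = 6
So ans = 6

Answer: 6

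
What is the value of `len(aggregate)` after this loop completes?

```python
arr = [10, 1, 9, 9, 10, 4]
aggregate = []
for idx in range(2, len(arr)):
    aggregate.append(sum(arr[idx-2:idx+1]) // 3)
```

Number of 3-element averages
`aggregate` takes the values: [] → [6] → [6, 6] → [6, 6, 9] → [6, 6, 9, 7]
So `len(aggregate)` = 4

Answer: 4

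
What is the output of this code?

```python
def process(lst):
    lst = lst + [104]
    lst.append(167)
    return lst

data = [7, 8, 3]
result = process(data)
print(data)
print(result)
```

Key concept: rebinding parameter vs mutation.
Step by step:
`data = [7, 8, 3]` → data = [7, 8, 3]
`result = process(data)` → result = [7, 8, 3, 104, 167]
`print(data)` → prints [7, 8, 3]
`print(result)` → prints [7, 8, 3, 104, 167]

Answer:
[7, 8, 3]
[7, 8, 3, 104, 167]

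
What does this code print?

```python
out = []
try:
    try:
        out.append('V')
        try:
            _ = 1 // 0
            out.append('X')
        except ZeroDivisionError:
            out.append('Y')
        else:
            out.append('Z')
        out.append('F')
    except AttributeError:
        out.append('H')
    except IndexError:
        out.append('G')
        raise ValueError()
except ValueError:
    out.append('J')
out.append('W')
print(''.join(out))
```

Execution trace: 'V' (try body) → 'Y' (inner except ZeroDivisionError) → 'F' (try body, no exception) → 'W' (after the try/except). Output: VYFW

Answer: VYFW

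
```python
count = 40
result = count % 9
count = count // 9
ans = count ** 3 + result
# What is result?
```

Trace:
`count = 40` → count = 40
`result = count % 9` → result = 4
`count = count // 9` → count = 4
`ans = count ** 3 + result` → ans = 68
So result = 4

Answer: 4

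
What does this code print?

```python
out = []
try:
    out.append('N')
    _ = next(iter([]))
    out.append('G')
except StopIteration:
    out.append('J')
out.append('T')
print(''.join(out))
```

Execution trace: 'N' (try body) → 'J' (except StopIteration) → 'T' (after the try/except). Output: NJT

Answer: NJT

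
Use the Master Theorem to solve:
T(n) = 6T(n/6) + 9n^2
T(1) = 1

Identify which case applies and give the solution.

a=6, b=6, f(n)=9n^2. log_6(6) = 1. Since c=2 > 1 and the regularity condition holds (6(n/6)^2 = (6/6^2)n^2 with 6/6^2 < 1), Case 3 applies: T(n) = Θ(f(n)) = O(n^2).

Answer: O(n^2) - Case 3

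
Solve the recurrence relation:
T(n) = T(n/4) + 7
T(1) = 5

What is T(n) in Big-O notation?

Each step divides n by 4 and adds 7. After log_4(n) steps we reach T(1)=5. So T(n) = 7·log_4(n) + 5 = O(log n).

Answer: O(log n)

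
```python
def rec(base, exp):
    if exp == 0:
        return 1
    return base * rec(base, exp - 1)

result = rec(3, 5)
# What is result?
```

rec(3, 5) = 3 * 3 * 3 * 3 * 3 = 243

Answer: 243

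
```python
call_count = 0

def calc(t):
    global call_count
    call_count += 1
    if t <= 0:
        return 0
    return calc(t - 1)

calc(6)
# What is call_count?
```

Linear recursion stepping by 1: 7 calls from t=6 down to ≤0.

Answer: 7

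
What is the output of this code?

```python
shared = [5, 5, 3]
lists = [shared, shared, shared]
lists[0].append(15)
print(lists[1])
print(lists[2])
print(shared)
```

Key concept: list of same reference.
Step by step:
`shared = [5, 5, 3]` → shared = [5, 5, 3]
`lists = [shared, shared, shared]` → lists = [[5, 5, 3], [5, 5, 3], [5, 5, 3]]
`lists[0].append(15)` → shared = [5, 5, 3, 15]; lists = [[5, 5, 3, 15], [5, 5, 3, 15], [5, 5, 3, 15]]
`print(lists[1])` → prints [5, 5, 3, 15]
`print(lists[2])` → prints [5, 5, 3, 15]
`print(shared)` → prints [5, 5, 3, 15]

Answer:
[5, 5, 3, 15]
[5, 5, 3, 15]
[5, 5, 3, 15]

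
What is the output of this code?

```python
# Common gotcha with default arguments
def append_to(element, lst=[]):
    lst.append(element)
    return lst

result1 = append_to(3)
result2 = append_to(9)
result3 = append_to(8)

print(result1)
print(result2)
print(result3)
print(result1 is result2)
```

Key concept: mutable default argument gotcha.
Step by step:
`result1 = append_to(3)` → result1 = [3]
`result2 = append_to(9)` → result1 = [3, 9] (same object as result2); result2 = [3, 9] (same object as result1)
`result3 = append_to(8)` → result1 = [3, 9, 8] (same object as result2, result3); result2 = [3, 9, 8] (same object as result1, result3); result3 = [3, 9, 8] (same object as result1, result2)
`print(result1)` → prints [3, 9, 8]
`print(result2)` → prints [3, 9, 8]
`print(result3)` → prints [3, 9, 8]
`print(result1 is result2)` → prints True

Answer:
[3, 9, 8]
[3, 9, 8]
[3, 9, 8]
True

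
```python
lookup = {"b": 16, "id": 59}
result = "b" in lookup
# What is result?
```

Trace:
`lookup = {"b": 16, "id": 59}` → lookup = {'b': 16, 'id': 59}
`result = "b" in lookup` → result = True
So result = True

Answer: True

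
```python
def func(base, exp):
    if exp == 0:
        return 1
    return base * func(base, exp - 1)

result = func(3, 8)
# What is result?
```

func(3, 8) = 3 * 3 * 3 * 3 * 3 * 3 * 3 * 3 = 6561

Answer: 6561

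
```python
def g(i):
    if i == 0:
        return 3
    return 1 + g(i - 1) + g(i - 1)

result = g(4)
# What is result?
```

g(i) = 1 + 2·g(i-1), g(0)=3. Closed form: (3+1)·2^4 - 1 = 63.

Answer: 63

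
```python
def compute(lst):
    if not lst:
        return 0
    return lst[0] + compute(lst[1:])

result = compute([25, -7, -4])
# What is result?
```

25 + (-7) + (-4) + 0 = 14

Answer: 14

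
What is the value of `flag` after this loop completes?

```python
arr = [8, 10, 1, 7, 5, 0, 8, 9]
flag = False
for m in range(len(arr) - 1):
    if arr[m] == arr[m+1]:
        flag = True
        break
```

Check consecutive duplicates in [8, 10, 1, 7, 5, 0, 8, 9]
`flag` takes the values: False

Answer: False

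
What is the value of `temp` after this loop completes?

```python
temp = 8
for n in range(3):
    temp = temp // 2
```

Halve 3 times: 8 // 2^3 = 1
`temp` takes the values: 8 → 4 → 2 → 1

Answer: 1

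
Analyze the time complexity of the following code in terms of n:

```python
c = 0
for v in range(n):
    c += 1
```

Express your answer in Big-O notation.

Each loop level contributes: n. Multiplying the contributions gives O(n).

Answer: O(n)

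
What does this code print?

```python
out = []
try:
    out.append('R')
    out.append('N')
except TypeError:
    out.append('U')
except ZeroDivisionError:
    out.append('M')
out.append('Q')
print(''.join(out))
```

Execution trace: 'R' (try body) → 'N' (try body, no exception) → 'Q' (after the try/except). Output: RNQ

Answer: RNQ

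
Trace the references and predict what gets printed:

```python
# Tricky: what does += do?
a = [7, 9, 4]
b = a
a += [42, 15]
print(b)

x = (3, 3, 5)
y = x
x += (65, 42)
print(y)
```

Key concept: += behavior differs for mutable vs immutable.
Step by step:
`a = [7, 9, 4]` → a = [7, 9, 4]
`b = a` → b = [7, 9, 4] (same object as a)
`a += [42, 15]` → a = [7, 9, 4, 42, 15] (same object as b); b = [7, 9, 4, 42, 15] (same object as a)
`print(b)` → prints [7, 9, 4, 42, 15]
`x = (3, 3, 5)` → x = (3, 3, 5)
`y = x` → y = (3, 3, 5)
`x += (65, 42)` → x = (3, 3, 5, 65, 42)
`print(y)` → prints (3, 3, 5)

Answer:
[7, 9, 4, 42, 15]
(3, 3, 5)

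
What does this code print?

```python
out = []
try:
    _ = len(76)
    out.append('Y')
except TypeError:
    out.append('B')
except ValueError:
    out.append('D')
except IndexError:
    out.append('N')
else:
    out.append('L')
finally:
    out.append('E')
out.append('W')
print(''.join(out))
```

Execution trace: 'B' (except TypeError) → 'E' (finally) → 'W' (after the try/except). Output: BEW

Answer: BEW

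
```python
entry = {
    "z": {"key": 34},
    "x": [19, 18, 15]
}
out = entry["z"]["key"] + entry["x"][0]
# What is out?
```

Trace:
`entry = { ...` → entry = {'z': {'key': 34}, 'x': [19, 18, 15]}
`out = entry["z"]["key"] + entry["x"][0]` → out = 53
So out = 53

Answer: 53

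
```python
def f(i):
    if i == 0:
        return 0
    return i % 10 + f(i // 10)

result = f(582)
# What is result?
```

Sum of digits of 582: 2 + 8 + 5 = 15

Answer: 15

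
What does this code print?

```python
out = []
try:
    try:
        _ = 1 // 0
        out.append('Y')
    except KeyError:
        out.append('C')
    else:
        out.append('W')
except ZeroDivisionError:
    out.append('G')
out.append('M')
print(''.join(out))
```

Execution trace: 'G' (outer except ZeroDivisionError) → 'M' (after the try/except). Output: GM

Answer: GM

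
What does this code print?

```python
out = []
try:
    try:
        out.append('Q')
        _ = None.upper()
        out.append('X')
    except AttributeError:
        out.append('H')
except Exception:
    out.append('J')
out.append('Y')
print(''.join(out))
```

Execution trace: 'Q' (inner try body) → 'H' (inner except AttributeError) → 'Y' (after the try/except). Output: QHY

Answer: QHY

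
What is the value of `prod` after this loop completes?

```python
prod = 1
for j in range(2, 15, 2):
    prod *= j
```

Product of even numbers 2 to 14
`prod` takes the values: 1 → 2 → 8 → 48 → 384 → 3840 → 46080 → 645120

Answer: 645120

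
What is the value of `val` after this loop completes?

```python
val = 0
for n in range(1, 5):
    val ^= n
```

XOR of 1 to 4
`val` takes the values: 0 → 1 → 3 → 0 → 4

Answer: 4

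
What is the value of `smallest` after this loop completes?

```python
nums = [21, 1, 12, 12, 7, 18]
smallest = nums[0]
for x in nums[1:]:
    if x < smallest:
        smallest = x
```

Minimum of [21, 1, 12, 12, 7, 18]
`smallest` takes the values: 21 → 1

Answer: 1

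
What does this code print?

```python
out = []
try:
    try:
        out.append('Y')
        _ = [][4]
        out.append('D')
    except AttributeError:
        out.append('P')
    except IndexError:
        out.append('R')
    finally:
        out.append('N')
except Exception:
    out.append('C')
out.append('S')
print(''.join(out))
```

Execution trace: 'Y' (inner try body) → 'R' (inner except IndexError) → 'N' (inner finally) → 'S' (after the try/except). Output: YRNS

Answer: YRNS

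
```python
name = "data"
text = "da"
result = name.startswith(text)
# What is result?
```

Trace:
`name = "data"` → name = 'data'
`text = "da"` → text = 'da'
`result = name.startswith(text)` → result = True
So result = True

Answer: True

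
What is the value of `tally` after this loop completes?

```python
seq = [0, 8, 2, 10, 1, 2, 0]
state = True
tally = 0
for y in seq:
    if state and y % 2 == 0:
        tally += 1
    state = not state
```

Count even values at even positions
`tally` takes the values: 0 → 1 → 2 → 3

Answer: 3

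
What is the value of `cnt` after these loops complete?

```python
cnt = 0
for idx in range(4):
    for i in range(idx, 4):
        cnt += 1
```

Upper triangle: 4 + 3 + ... + 1
`cnt` takes the values: 0 → 1 → 2 → 3 → 4 → 5 → 6 → 7 → 8 → 9 → 10

Answer: 10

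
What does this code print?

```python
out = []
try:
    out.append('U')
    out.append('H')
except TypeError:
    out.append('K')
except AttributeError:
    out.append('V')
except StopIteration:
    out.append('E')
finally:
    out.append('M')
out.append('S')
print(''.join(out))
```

Execution trace: 'U' (try body) → 'H' (try body, no exception) → 'M' (finally) → 'S' (after the try/except). Output: UHMS

Answer: UHMS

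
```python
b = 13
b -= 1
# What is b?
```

Trace:
`b = 13` → b = 13
`b -= 1` → b = 12
So b = 12

Answer: 12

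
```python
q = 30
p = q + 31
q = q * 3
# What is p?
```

Trace:
`q = 30` → q = 30
`p = q + 31` → p = 61
`q = q * 3` → q = 90
So p = 61

Answer: 61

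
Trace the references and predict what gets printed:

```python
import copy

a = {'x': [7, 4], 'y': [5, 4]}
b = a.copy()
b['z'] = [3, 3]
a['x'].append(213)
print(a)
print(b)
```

Key concept: shallow copy of dict with mutable values.
Step by step:
`a = {'x': [7, 4], 'y': [5, 4]}` → a = {'x': [7, 4], 'y': [5, 4]}
`b = a.copy()` → b = {'x': [7, 4], 'y': [5, 4]}
`b['z'] = [3, 3]` → b = {'x': [7, 4], 'y': [5, 4], 'z': [3, 3]}
`a['x'].append(213)` → a = {'x': [7, 4, 213], 'y': [5, 4]}; b = {'x': [7, 4, 213], 'y': [5, 4], 'z': [3, 3]}
`print(a)` → prints {'x': [7, 4, 213], 'y': [5, 4]}
`print(b)` → prints {'x': [7, 4, 213], 'y': [5, 4], 'z': [3, 3]}

Answer:
{'x': [7, 4, 213], 'y': [5, 4]}
{'x': [7, 4, 213], 'y': [5, 4], 'z': [3, 3]}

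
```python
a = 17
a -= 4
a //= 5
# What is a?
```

Trace:
`a = 17` → a = 17
`a -= 4` → a = 13
`a //= 5` → a = 2
So a = 2

Answer: 2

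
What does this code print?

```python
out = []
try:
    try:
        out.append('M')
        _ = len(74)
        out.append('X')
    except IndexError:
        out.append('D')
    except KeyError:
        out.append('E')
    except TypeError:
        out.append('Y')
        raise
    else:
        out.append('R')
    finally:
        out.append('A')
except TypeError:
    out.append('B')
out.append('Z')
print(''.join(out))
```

Execution trace: 'M' (inner try body) → 'Y' (inner except TypeError) → 'A' (inner finally) → 'B' (outer except TypeError) → 'Z' (after the try/except). Output: MYABZ

Answer: MYABZ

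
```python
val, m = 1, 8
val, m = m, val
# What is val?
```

Trace:
`val, m = 1, 8` → val = 1; m = 8
`val, m = m, val` → val = 8; m = 1
So val = 8

Answer: 8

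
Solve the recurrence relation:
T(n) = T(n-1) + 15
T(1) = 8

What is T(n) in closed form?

Unrolling: T(n) = T(1) + 15·(n-1) = 8 + 15(n-1) = 15n - 7.

Answer: T(n) = 15n - 7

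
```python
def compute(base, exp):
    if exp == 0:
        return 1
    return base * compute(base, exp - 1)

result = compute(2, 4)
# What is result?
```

compute(2, 4) = 2 * 2 * 2 * 2 = 16

Answer: 16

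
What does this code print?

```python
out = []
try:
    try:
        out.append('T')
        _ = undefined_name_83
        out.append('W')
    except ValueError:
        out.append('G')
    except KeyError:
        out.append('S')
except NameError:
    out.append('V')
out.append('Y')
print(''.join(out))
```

Execution trace: 'T' (try body) → 'V' (outer except NameError) → 'Y' (after the try/except). Output: TVY

Answer: TVY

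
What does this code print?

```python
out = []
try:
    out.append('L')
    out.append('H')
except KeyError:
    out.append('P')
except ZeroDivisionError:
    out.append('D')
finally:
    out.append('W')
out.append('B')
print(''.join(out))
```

Execution trace: 'L' (try body) → 'H' (try body, no exception) → 'W' (finally) → 'B' (after the try/except). Output: LHWB

Answer: LHWB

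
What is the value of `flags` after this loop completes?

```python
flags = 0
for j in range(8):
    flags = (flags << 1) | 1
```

Build 8 consecutive 1-bits: 0b11111111
`flags` takes the values: 0 → 1 → 3 → 7 → 15 → 31 → 63 → 127 → 255

Answer: 255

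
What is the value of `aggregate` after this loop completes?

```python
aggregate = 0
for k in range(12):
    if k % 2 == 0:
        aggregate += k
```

Sum of even numbers 0 to 11
`aggregate` takes the values: 0 → 2 → 6 → 12 → 20 → 30

Answer: 30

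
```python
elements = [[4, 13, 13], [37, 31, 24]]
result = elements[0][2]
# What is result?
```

Trace:
`elements = [[4, 13, 13], [37, 31, 24]]` → elements = [[4, 13, 13], [37, 31, 24]]
`result = elements[0][2]` → result = 13
So result = 13

Answer: 13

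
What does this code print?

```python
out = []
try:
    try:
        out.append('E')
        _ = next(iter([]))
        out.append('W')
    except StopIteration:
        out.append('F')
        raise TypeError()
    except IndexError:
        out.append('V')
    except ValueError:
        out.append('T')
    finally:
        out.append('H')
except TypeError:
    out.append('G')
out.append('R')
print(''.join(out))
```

Execution trace: 'E' (inner try body) → 'F' (inner except StopIteration) → 'H' (inner finally) → 'G' (outer except TypeError) → 'R' (after the try/except). Output: EFHGR

Answer: EFHGR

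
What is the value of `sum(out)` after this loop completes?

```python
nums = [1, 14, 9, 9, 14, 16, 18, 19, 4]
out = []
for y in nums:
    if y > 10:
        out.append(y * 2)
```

Sum of doubled values > 10
`out` takes the values: [] → [28] → [28, 28] → [28, 28, 32] → [28, 28, 32, 36] → [28, 28, 32, 36, 38]
So `sum(out)` = 162

Answer: 162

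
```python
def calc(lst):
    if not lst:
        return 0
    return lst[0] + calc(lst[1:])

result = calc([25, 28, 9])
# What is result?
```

25 + 28 + 9 + 0 = 62

Answer: 62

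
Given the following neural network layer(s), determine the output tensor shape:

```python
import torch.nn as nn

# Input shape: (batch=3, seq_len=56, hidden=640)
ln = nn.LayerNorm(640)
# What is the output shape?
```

Input: (3, 56, 640) -> Output: (3, 56, 640)

Answer: (3, 56, 640)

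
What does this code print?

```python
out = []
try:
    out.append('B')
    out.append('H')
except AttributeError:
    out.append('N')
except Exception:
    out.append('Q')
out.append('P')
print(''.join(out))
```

Execution trace: 'B' (try body) → 'H' (try body, no exception) → 'P' (after the try/except). Output: BHP

Answer: BHP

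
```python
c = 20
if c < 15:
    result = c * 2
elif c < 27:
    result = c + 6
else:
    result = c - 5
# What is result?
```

Trace:
`c = 20` → c = 20
`if c < 15: ...` → c < 15 is False, c < 27 is True → result = 26
So result = 26

Answer: 26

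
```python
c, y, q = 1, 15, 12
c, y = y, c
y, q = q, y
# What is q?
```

Trace:
`c, y, q = 1, 15, 12` → c = 1; y = 15; q = 12
`c, y = y, c` → c = 15; y = 1
`y, q = q, y` → y = 12; q = 1
So q = 1

Answer: 1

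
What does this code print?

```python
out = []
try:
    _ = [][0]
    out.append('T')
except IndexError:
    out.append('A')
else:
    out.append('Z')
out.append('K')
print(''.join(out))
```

Execution trace: 'A' (except IndexError) → 'K' (after the try/except). Output: AK

Answer: AK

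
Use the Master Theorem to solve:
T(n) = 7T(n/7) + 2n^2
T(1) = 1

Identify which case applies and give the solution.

a=7, b=7, f(n)=2n^2. log_7(7) = 1. Since c=2 > 1 and the regularity condition holds (7(n/7)^2 = (7/7^2)n^2 with 7/7^2 < 1), Case 3 applies: T(n) = Θ(f(n)) = O(n^2).

Answer: O(n^2) - Case 3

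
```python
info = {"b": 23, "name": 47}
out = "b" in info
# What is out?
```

Trace:
`info = {"b": 23, "name": 47}` → info = {'b': 23, 'name': 47}
`out = "b" in info` → out = True
So out = True

Answer: True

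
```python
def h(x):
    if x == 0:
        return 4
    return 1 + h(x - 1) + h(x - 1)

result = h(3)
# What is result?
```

h(x) = 1 + 2·h(x-1), h(0)=4. Closed form: (4+1)·2^3 - 1 = 39.

Answer: 39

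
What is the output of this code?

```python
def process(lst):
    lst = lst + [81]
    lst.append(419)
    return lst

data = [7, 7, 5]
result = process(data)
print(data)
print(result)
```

Key concept: rebinding parameter vs mutation.
Step by step:
`data = [7, 7, 5]` → data = [7, 7, 5]
`result = process(data)` → result = [7, 7, 5, 81, 419]
`print(data)` → prints [7, 7, 5]
`print(result)` → prints [7, 7, 5, 81, 419]

Answer:
[7, 7, 5]
[7, 7, 5, 81, 419]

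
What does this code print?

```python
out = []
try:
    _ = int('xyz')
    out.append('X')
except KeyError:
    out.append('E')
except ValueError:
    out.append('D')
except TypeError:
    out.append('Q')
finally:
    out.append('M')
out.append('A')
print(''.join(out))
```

Execution trace: 'D' (except ValueError) → 'M' (finally) → 'A' (after the try/except). Output: DMA

Answer: DMA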